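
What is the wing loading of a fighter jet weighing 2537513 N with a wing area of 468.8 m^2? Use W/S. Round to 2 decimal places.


Step 1: Wing loading = W / S = 2537513 / 468.8
Step 2: Wing loading = 5412.78 N/m^2

5412.78


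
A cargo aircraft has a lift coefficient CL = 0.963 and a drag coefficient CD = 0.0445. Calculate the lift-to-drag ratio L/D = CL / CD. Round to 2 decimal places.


Step 1: L/D = CL / CD = 0.963 / 0.0445
Step 2: L/D = 21.64

21.64


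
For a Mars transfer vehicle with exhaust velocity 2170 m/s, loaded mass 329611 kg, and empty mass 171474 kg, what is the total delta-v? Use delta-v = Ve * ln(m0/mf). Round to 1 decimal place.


Step 1: Mass ratio m0/mf = 329611 / 171474 = 1.922221
Step 2: ln(1.922221) = 0.653482
Step 3: delta-v = 2170 * 0.653482 = 1418.1 m/s

1418.1


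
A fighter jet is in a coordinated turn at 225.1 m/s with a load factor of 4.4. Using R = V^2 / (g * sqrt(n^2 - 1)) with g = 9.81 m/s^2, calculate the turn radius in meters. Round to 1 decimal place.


Step 1: V^2 = 225.1^2 = 50670.01
Step 2: n^2 - 1 = 4.4^2 - 1 = 18.36
Step 3: sqrt(18.36) = 4.284857
Step 4: R = 50670.01 / (9.81 * 4.284857) = 1205.4 m

1205.4


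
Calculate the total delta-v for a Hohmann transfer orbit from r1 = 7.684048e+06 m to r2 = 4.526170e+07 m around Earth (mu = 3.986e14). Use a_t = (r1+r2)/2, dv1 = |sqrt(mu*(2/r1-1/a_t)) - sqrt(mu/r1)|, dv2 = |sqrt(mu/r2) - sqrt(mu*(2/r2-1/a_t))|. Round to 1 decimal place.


Step 1: Transfer semi-major axis a_t = (7.684048e+06 + 4.526170e+07) / 2 = 2.647287e+07 m
Step 2: v1 (circular at r1) = sqrt(mu/r1) = 7202.34 m/s
Step 3: v_t1 = sqrt(mu*(2/r1 - 1/a_t)) = 9417.56 m/s
Step 4: dv1 = |9417.56 - 7202.34| = 2215.22 m/s
Step 5: v2 (circular at r2) = 2967.59 m/s, v_t2 = 1598.81 m/s
Step 6: dv2 = |2967.59 - 1598.81| = 1368.77 m/s
Step 7: Total delta-v = 2215.22 + 1368.77 = 3584.0 m/s

3584.0


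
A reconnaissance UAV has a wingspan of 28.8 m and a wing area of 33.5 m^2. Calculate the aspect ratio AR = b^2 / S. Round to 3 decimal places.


Step 1: b^2 = 28.8^2 = 829.44
Step 2: AR = 829.44 / 33.5 = 24.759

24.759


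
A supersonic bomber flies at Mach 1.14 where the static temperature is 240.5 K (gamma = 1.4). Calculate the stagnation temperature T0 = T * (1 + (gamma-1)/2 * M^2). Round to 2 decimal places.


Step 1: (gamma-1)/2 = 0.2
Step 2: M^2 = 1.2996
Step 3: 1 + 0.2 * 1.2996 = 1.25992
Step 4: T0 = 240.5 * 1.25992 = 303.01 K

303.01


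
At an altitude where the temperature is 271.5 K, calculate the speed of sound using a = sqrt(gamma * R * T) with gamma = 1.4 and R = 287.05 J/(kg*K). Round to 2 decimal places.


Step 1: gamma * R * T = 1.4 * 287.05 * 271.5 = 109107.705
Step 2: a = sqrt(109107.705) = 330.31 m/s

330.31


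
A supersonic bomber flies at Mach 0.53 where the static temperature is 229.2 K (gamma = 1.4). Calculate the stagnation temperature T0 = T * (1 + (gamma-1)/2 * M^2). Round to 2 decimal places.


Step 1: (gamma-1)/2 = 0.2
Step 2: M^2 = 0.2809
Step 3: 1 + 0.2 * 0.2809 = 1.05618
Step 4: T0 = 229.2 * 1.05618 = 242.08 K

242.08


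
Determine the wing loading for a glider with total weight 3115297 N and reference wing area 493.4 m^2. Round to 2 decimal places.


Step 1: Wing loading = W / S = 3115297 / 493.4
Step 2: Wing loading = 6313.94 N/m^2

6313.94


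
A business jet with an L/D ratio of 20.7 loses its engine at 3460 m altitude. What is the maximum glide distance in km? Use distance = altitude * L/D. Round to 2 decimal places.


Step 1: Glide distance = altitude * L/D = 3460 * 20.7 = 71622.0 m
Step 2: Convert to km: 71622.0 / 1000 = 71.62 km

71.62


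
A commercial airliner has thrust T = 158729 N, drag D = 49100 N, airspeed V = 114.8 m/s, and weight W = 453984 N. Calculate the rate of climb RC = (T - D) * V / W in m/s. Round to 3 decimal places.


Step 1: Excess thrust = T - D = 158729 - 49100 = 109629 N
Step 2: Excess power = 109629 * 114.8 = 12585409.2 W
Step 3: RC = 12585409.2 / 453984 = 27.722 m/s

27.722


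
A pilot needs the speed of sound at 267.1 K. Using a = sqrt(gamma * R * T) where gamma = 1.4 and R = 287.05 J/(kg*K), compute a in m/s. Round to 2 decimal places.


Step 1: gamma * R * T = 1.4 * 287.05 * 267.1 = 107339.477
Step 2: a = sqrt(107339.477) = 327.63 m/s

327.63


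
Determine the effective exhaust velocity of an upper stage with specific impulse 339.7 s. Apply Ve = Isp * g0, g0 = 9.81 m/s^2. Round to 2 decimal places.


Step 1: Ve = Isp * g0 = 339.7 * 9.81
Step 2: Ve = 3332.46 m/s

3332.46


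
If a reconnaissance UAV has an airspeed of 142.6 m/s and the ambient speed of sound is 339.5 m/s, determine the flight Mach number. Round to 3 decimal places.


Step 1: M = V / a = 142.6 / 339.5
Step 2: M = 0.420

0.420


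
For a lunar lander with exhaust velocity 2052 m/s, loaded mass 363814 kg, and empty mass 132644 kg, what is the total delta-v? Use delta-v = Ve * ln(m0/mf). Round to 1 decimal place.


Step 1: Mass ratio m0/mf = 363814 / 132644 = 2.742785
Step 2: ln(2.742785) = 1.008974
Step 3: delta-v = 2052 * 1.008974 = 2070.4 m/s

2070.4


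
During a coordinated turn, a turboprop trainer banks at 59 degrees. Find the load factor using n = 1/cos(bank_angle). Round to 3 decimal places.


Step 1: Convert 59 degrees to radians = 1.029744
Step 2: cos(59 deg) = 0.515038
Step 3: n = 1 / 0.515038 = 1.942

1.942


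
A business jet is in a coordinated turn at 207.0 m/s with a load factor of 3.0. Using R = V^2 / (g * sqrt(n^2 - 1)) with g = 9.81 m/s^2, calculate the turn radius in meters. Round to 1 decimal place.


Step 1: V^2 = 207.0^2 = 42849.0
Step 2: n^2 - 1 = 3.0^2 - 1 = 8.0
Step 3: sqrt(8.0) = 2.828427
Step 4: R = 42849.0 / (9.81 * 2.828427) = 1544.3 m

1544.3


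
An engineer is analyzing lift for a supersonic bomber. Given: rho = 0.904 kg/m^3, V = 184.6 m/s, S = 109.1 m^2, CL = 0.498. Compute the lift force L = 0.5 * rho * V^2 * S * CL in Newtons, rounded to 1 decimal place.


Step 1: Calculate dynamic pressure q = 0.5 * 0.904 * 184.6^2 = 0.5 * 0.904 * 34077.16 = 15402.8763 Pa
Step 2: Multiply by wing area and lift coefficient: L = 15402.8763 * 109.1 * 0.498
Step 3: L = 1680453.8065 * 0.498 = 836866.0 N

836866.0


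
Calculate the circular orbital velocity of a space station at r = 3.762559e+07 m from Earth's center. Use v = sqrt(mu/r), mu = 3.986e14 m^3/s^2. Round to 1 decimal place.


Step 1: mu / r = 3.986e14 / 3.762559e+07 = 10593853.8107
Step 2: v = sqrt(10593853.8107) = 3254.8 m/s

3254.8


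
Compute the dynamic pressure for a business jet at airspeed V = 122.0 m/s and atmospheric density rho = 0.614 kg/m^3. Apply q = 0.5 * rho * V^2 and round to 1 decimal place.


Step 1: V^2 = 122.0^2 = 14884.0
Step 2: q = 0.5 * 0.614 * 14884.0
Step 3: q = 4569.4 Pa

4569.4


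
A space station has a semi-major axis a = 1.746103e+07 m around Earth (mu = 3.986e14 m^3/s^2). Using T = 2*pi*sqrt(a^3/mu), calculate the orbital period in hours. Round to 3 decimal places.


Step 1: a^3 / mu = 5.323651e+21 / 3.986e14 = 1.335587e+07
Step 2: sqrt(1.335587e+07) = 3654.5688 s
Step 3: T = 2*pi * 3654.5688 = 22962.33 s
Step 4: T in hours = 22962.33 / 3600 = 6.378 hours

6.378


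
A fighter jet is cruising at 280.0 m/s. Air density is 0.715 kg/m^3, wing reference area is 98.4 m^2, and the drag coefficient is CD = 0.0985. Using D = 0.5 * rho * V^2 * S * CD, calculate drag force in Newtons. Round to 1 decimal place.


Step 1: Dynamic pressure q = 0.5 * 0.715 * 280.0^2 = 28028.0 Pa
Step 2: Drag D = q * S * CD = 28028.0 * 98.4 * 0.0985
Step 3: D = 271658.6 N

271658.6


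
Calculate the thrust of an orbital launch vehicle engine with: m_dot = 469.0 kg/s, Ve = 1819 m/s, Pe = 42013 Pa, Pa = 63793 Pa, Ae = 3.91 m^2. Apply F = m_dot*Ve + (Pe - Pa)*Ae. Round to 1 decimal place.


Step 1: Momentum thrust = m_dot * Ve = 469.0 * 1819 = 853111.0 N
Step 2: Pressure thrust = (Pe - Pa) * Ae = (42013 - 63793) * 3.91 = -85159.80 N
Step 3: Total thrust F = 853111.0 + -85159.80 = 767951.2 N

767951.2


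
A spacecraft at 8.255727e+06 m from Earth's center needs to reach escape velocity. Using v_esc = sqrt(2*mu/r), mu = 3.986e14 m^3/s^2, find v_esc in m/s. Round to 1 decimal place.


Step 1: 2*mu/r = 2 * 3.986e14 / 8.255727e+06 = 96563270.5636
Step 2: v_esc = sqrt(96563270.5636) = 9826.7 m/s

9826.7


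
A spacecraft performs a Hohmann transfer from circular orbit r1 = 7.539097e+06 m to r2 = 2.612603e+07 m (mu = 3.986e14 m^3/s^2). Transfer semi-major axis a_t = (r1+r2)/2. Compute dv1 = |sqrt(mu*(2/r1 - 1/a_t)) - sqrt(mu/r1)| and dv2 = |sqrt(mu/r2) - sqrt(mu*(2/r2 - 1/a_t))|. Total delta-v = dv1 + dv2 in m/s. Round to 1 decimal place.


Step 1: Transfer semi-major axis a_t = (7.539097e+06 + 2.612603e+07) / 2 = 1.683256e+07 m
Step 2: v1 (circular at r1) = sqrt(mu/r1) = 7271.25 m/s
Step 3: v_t1 = sqrt(mu*(2/r1 - 1/a_t)) = 9058.8 m/s
Step 4: dv1 = |9058.8 - 7271.25| = 1787.55 m/s
Step 5: v2 (circular at r2) = 3906.0 m/s, v_t2 = 2614.07 m/s
Step 6: dv2 = |3906.0 - 2614.07| = 1291.93 m/s
Step 7: Total delta-v = 1787.55 + 1291.93 = 3079.5 m/s

3079.5


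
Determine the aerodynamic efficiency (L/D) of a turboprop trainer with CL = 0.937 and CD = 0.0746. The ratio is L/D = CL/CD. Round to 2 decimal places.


Step 1: L/D = CL / CD = 0.937 / 0.0746
Step 2: L/D = 12.56

12.56


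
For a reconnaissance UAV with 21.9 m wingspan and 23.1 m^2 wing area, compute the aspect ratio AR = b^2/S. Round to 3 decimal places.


Step 1: b^2 = 21.9^2 = 479.61
Step 2: AR = 479.61 / 23.1 = 20.762

20.762


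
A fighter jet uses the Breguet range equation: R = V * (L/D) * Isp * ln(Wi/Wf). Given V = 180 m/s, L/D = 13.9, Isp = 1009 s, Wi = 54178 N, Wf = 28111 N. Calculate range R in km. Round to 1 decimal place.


Step 1: Coefficient = V * (L/D) * Isp = 180 * 13.9 * 1009 = 2524518.0 m
Step 2: Wi/Wf = 54178 / 28111 = 1.927288
Step 3: ln(1.927288) = 0.656114
Step 4: R = 2524518.0 * 0.656114 = 1656371.5 m = 1656.4 km

1656.4


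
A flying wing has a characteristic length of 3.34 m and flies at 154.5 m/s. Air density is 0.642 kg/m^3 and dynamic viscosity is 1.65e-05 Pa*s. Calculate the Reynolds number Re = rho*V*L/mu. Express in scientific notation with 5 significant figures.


Step 1: Numerator = rho * V * L = 0.642 * 154.5 * 3.34 = 331.29126
Step 2: Re = 331.29126 / 1.65e-05
Step 3: Re = 2.0078e+07

2.0078e+07


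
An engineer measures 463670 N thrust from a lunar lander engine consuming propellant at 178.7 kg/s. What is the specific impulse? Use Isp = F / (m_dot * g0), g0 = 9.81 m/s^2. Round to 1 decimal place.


Step 1: m_dot * g0 = 178.7 * 9.81 = 1753.05
Step 2: Isp = 463670 / 1753.05 = 264.5 s

264.5


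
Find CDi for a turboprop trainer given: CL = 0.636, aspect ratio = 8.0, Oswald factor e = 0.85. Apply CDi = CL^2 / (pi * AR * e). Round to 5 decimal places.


Step 1: CL^2 = 0.636^2 = 0.404496
Step 2: pi * AR * e = 3.14159 * 8.0 * 0.85 = 21.36283
Step 3: CDi = 0.404496 / 21.36283 = 0.01893

0.01893


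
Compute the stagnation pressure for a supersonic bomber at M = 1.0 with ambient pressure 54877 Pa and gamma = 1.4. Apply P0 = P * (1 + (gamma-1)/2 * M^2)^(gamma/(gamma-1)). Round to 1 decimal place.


Step 1: (gamma-1)/2 * M^2 = 0.2 * 1.0 = 0.2
Step 2: 1 + 0.2 = 1.2
Step 3: Exponent gamma/(gamma-1) = 3.5
Step 4: P0 = 54877 * 1.2^3.5 = 103878.3 Pa

103878.3


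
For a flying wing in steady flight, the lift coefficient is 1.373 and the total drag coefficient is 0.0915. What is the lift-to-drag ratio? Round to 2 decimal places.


Step 1: L/D = CL / CD = 1.373 / 0.0915
Step 2: L/D = 15.01

15.01


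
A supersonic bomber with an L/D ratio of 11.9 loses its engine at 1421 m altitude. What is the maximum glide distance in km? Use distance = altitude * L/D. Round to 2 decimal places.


Step 1: Glide distance = altitude * L/D = 1421 * 11.9 = 16909.9 m
Step 2: Convert to km: 16909.9 / 1000 = 16.91 km

16.91


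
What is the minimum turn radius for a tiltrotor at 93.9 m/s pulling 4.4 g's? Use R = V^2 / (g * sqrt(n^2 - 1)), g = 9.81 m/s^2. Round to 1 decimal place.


Step 1: V^2 = 93.9^2 = 8817.21
Step 2: n^2 - 1 = 4.4^2 - 1 = 18.36
Step 3: sqrt(18.36) = 4.284857
Step 4: R = 8817.21 / (9.81 * 4.284857) = 209.8 m

209.8


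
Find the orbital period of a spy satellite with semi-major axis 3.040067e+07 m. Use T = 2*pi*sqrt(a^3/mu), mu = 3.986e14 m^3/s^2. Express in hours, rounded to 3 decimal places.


Step 1: a^3 / mu = 2.809632e+22 / 3.986e14 = 7.048751e+07
Step 2: sqrt(7.048751e+07) = 8395.684 s
Step 3: T = 2*pi * 8395.684 = 52751.64 s
Step 4: T in hours = 52751.64 / 3600 = 14.653 hours

14.653


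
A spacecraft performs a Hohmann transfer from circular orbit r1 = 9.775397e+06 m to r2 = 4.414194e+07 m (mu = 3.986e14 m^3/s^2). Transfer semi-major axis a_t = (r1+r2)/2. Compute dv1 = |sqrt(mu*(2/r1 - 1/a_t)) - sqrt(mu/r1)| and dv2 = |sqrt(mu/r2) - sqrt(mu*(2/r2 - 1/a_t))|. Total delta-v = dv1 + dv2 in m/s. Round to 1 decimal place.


Step 1: Transfer semi-major axis a_t = (9.775397e+06 + 4.414194e+07) / 2 = 2.695867e+07 m
Step 2: v1 (circular at r1) = sqrt(mu/r1) = 6385.6 m/s
Step 3: v_t1 = sqrt(mu*(2/r1 - 1/a_t)) = 8171.05 m/s
Step 4: dv1 = |8171.05 - 6385.6| = 1785.46 m/s
Step 5: v2 (circular at r2) = 3004.99 m/s, v_t2 = 1809.51 m/s
Step 6: dv2 = |3004.99 - 1809.51| = 1195.48 m/s
Step 7: Total delta-v = 1785.46 + 1195.48 = 2980.9 m/s

2980.9


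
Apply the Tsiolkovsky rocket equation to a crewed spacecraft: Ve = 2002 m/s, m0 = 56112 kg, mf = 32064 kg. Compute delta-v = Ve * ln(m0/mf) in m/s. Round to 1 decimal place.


Step 1: Mass ratio m0/mf = 56112 / 32064 = 1.75
Step 2: ln(1.75) = 0.559616
Step 3: delta-v = 2002 * 0.559616 = 1120.4 m/s

1120.4


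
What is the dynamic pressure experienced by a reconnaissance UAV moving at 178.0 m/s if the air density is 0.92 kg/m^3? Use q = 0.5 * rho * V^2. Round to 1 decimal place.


Step 1: V^2 = 178.0^2 = 31684.0
Step 2: q = 0.5 * 0.92 * 31684.0
Step 3: q = 14574.6 Pa

14574.6


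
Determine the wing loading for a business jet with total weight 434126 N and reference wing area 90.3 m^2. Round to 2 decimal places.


Step 1: Wing loading = W / S = 434126 / 90.3
Step 2: Wing loading = 4807.60 N/m^2

4807.60


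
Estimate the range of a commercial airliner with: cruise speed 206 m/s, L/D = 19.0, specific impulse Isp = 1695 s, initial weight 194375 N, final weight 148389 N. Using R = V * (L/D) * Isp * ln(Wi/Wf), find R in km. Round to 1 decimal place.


Step 1: Coefficient = V * (L/D) * Isp = 206 * 19.0 * 1695 = 6634230.0 m
Step 2: Wi/Wf = 194375 / 148389 = 1.309902
Step 3: ln(1.309902) = 0.269952
Step 4: R = 6634230.0 * 0.269952 = 1790924.2 m = 1790.9 km

1790.9


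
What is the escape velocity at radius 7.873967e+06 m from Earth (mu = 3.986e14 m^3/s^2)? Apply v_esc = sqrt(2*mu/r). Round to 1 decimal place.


Step 1: 2*mu/r = 2 * 3.986e14 / 7.873967e+06 = 101245026.808
Step 2: v_esc = sqrt(101245026.808) = 10062.1 m/s

10062.1


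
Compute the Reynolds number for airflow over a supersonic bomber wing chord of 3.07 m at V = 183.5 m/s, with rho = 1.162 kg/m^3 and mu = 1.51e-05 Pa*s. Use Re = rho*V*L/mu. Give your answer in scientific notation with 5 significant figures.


Step 1: Numerator = rho * V * L = 1.162 * 183.5 * 3.07 = 654.60689
Step 2: Re = 654.60689 / 1.51e-05
Step 3: Re = 4.3351e+07

4.3351e+07


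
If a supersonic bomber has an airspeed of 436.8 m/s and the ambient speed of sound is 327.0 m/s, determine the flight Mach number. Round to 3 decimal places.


Step 1: M = V / a = 436.8 / 327.0
Step 2: M = 1.336

1.336


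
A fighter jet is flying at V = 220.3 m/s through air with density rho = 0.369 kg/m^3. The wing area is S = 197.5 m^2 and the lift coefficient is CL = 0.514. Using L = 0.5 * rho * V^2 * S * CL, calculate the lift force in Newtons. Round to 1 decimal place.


Step 1: Calculate dynamic pressure q = 0.5 * 0.369 * 220.3^2 = 0.5 * 0.369 * 48532.09 = 8954.1706 Pa
Step 2: Multiply by wing area and lift coefficient: L = 8954.1706 * 197.5 * 0.514
Step 3: L = 1768448.6945 * 0.514 = 908982.6 N

908982.6


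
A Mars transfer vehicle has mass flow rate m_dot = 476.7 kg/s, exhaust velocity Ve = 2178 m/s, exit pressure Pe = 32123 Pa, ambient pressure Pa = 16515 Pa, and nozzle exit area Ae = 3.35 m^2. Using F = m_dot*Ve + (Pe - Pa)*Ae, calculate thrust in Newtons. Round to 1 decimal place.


Step 1: Momentum thrust = m_dot * Ve = 476.7 * 2178 = 1038252.6 N
Step 2: Pressure thrust = (Pe - Pa) * Ae = (32123 - 16515) * 3.35 = 52286.80 N
Step 3: Total thrust F = 1038252.6 + 52286.80 = 1090539.4 N

1090539.4


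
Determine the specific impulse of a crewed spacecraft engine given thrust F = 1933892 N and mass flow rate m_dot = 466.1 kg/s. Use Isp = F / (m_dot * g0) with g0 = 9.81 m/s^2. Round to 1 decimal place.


Step 1: m_dot * g0 = 466.1 * 9.81 = 4572.44
Step 2: Isp = 1933892 / 4572.44 = 422.9 s

422.9


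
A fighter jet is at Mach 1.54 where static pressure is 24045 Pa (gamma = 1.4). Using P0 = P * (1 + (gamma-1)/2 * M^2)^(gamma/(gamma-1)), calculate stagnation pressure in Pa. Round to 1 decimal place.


Step 1: (gamma-1)/2 * M^2 = 0.2 * 2.3716 = 0.47432
Step 2: 1 + 0.47432 = 1.47432
Step 3: Exponent gamma/(gamma-1) = 3.5
Step 4: P0 = 24045 * 1.47432^3.5 = 93561.2 Pa

93561.2


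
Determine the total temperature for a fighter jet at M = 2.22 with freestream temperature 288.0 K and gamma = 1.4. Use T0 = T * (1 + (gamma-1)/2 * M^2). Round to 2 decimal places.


Step 1: (gamma-1)/2 = 0.2
Step 2: M^2 = 4.9284
Step 3: 1 + 0.2 * 4.9284 = 1.98568
Step 4: T0 = 288.0 * 1.98568 = 571.88 K

571.88


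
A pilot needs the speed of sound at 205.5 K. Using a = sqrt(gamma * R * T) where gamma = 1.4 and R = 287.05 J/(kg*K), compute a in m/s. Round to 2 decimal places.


Step 1: gamma * R * T = 1.4 * 287.05 * 205.5 = 82584.285
Step 2: a = sqrt(82584.285) = 287.37 m/s

287.37


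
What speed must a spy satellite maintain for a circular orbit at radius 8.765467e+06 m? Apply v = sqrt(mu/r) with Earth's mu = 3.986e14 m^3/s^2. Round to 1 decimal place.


Step 1: mu / r = 3.986e14 / 8.765467e+06 = 45473903.444
Step 2: v = sqrt(45473903.444) = 6743.4 m/s

6743.4


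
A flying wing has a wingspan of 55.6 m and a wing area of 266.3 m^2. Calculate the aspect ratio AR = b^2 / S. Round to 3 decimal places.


Step 1: b^2 = 55.6^2 = 3091.36
Step 2: AR = 3091.36 / 266.3 = 11.609

11.609


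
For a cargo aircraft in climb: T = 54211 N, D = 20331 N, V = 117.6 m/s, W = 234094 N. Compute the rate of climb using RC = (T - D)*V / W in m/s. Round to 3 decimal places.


Step 1: Excess thrust = T - D = 54211 - 20331 = 33880 N
Step 2: Excess power = 33880 * 117.6 = 3984288.0 W
Step 3: RC = 3984288.0 / 234094 = 17.020 m/s

17.020


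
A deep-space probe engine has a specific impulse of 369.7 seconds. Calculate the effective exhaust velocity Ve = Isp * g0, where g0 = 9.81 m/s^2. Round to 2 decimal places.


Step 1: Ve = Isp * g0 = 369.7 * 9.81
Step 2: Ve = 3626.76 m/s

3626.76


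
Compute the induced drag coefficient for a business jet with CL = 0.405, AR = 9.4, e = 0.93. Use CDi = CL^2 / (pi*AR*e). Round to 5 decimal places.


Step 1: CL^2 = 0.405^2 = 0.164025
Step 2: pi * AR * e = 3.14159 * 9.4 * 0.93 = 27.463803
Step 3: CDi = 0.164025 / 27.463803 = 0.00597

0.00597


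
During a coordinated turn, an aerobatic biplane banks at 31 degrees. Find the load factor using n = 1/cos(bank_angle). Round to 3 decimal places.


Step 1: Convert 31 degrees to radians = 0.541052
Step 2: cos(31 deg) = 0.857167
Step 3: n = 1 / 0.857167 = 1.167

1.167


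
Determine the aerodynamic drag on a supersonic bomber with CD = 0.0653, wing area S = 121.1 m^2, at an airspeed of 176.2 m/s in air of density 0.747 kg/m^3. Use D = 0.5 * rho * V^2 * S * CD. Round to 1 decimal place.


Step 1: Dynamic pressure q = 0.5 * 0.747 * 176.2^2 = 11595.8453 Pa
Step 2: Drag D = q * S * CD = 11595.8453 * 121.1 * 0.0653
Step 3: D = 91698.0 N

91698.0


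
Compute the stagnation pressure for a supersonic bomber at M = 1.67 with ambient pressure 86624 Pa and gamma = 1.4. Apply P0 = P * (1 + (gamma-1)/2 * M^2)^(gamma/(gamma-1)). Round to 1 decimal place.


Step 1: (gamma-1)/2 * M^2 = 0.2 * 2.7889 = 0.55778
Step 2: 1 + 0.55778 = 1.55778
Step 3: Exponent gamma/(gamma-1) = 3.5
Step 4: P0 = 86624 * 1.55778^3.5 = 408704.7 Pa

408704.7


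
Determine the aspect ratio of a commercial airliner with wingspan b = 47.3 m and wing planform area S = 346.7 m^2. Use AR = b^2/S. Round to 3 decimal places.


Step 1: b^2 = 47.3^2 = 2237.29
Step 2: AR = 2237.29 / 346.7 = 6.453

6.453


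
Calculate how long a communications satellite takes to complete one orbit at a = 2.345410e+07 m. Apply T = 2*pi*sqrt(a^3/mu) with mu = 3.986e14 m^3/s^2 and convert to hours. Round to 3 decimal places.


Step 1: a^3 / mu = 1.290198e+22 / 3.986e14 = 3.236824e+07
Step 2: sqrt(3.236824e+07) = 5689.3089 s
Step 3: T = 2*pi * 5689.3089 = 35746.98 s
Step 4: T in hours = 35746.98 / 3600 = 9.930 hours

9.930


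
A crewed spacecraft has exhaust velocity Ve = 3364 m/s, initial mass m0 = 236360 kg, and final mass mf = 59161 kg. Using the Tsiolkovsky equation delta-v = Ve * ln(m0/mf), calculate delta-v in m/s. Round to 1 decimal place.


Step 1: Mass ratio m0/mf = 236360 / 59161 = 3.9952
Step 2: ln(3.9952) = 1.385094
Step 3: delta-v = 3364 * 1.385094 = 4659.5 m/s

4659.5


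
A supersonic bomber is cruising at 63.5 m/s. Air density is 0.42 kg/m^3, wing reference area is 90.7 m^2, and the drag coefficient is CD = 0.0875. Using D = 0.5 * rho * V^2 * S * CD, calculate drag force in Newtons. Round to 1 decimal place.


Step 1: Dynamic pressure q = 0.5 * 0.42 * 63.5^2 = 846.7725 Pa
Step 2: Drag D = q * S * CD = 846.7725 * 90.7 * 0.0875
Step 3: D = 6720.2 N

6720.2


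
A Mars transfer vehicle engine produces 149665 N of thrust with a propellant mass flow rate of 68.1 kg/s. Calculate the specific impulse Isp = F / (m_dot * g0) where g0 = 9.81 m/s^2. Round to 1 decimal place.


Step 1: m_dot * g0 = 68.1 * 9.81 = 668.06
Step 2: Isp = 149665 / 668.06 = 224.0 s

224.0


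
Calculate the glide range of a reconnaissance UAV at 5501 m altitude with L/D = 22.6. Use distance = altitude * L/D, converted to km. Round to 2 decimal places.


Step 1: Glide distance = altitude * L/D = 5501 * 22.6 = 124322.6 m
Step 2: Convert to km: 124322.6 / 1000 = 124.32 km

124.32


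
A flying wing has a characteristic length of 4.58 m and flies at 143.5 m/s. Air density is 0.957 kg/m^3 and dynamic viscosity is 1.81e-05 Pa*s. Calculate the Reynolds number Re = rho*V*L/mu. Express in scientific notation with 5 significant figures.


Step 1: Numerator = rho * V * L = 0.957 * 143.5 * 4.58 = 628.96911
Step 2: Re = 628.96911 / 1.81e-05
Step 3: Re = 3.4750e+07

3.4750e+07


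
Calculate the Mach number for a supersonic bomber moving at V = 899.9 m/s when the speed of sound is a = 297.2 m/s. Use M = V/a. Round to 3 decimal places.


Step 1: M = V / a = 899.9 / 297.2
Step 2: M = 3.028

3.028


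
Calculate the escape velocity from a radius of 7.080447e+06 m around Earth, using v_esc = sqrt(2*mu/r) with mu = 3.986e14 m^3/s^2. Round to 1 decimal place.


Step 1: 2*mu/r = 2 * 3.986e14 / 7.080447e+06 = 112591761.5088
Step 2: v_esc = sqrt(112591761.5088) = 10610.9 m/s

10610.9


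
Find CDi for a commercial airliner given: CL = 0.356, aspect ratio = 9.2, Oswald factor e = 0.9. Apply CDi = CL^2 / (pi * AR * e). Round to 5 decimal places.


Step 1: CL^2 = 0.356^2 = 0.126736
Step 2: pi * AR * e = 3.14159 * 9.2 * 0.9 = 26.012387
Step 3: CDi = 0.126736 / 26.012387 = 0.00487

0.00487


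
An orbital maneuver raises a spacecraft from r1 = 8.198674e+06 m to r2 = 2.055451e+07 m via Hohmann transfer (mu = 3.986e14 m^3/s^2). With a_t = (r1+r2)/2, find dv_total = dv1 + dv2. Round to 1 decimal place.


Step 1: Transfer semi-major axis a_t = (8.198674e+06 + 2.055451e+07) / 2 = 1.437659e+07 m
Step 2: v1 (circular at r1) = sqrt(mu/r1) = 6972.63 m/s
Step 3: v_t1 = sqrt(mu*(2/r1 - 1/a_t)) = 8337.24 m/s
Step 4: dv1 = |8337.24 - 6972.63| = 1364.61 m/s
Step 5: v2 (circular at r2) = 4403.67 m/s, v_t2 = 3325.52 m/s
Step 6: dv2 = |4403.67 - 3325.52| = 1078.16 m/s
Step 7: Total delta-v = 1364.61 + 1078.16 = 2442.8 m/s

2442.8


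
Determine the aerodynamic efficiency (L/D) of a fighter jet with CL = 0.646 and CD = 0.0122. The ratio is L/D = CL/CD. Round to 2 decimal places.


Step 1: L/D = CL / CD = 0.646 / 0.0122
Step 2: L/D = 52.95

52.95


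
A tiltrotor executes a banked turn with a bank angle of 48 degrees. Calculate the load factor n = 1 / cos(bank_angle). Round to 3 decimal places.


Step 1: Convert 48 degrees to radians = 0.837758
Step 2: cos(48 deg) = 0.669131
Step 3: n = 1 / 0.669131 = 1.494

1.494


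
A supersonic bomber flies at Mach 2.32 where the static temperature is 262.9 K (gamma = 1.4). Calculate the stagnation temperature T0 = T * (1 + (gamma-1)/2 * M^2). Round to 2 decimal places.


Step 1: (gamma-1)/2 = 0.2
Step 2: M^2 = 5.3824
Step 3: 1 + 0.2 * 5.3824 = 2.07648
Step 4: T0 = 262.9 * 2.07648 = 545.91 K

545.91


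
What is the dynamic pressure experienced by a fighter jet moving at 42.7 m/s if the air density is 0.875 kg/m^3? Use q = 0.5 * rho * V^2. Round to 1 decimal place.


Step 1: V^2 = 42.7^2 = 1823.29
Step 2: q = 0.5 * 0.875 * 1823.29
Step 3: q = 797.7 Pa

797.7


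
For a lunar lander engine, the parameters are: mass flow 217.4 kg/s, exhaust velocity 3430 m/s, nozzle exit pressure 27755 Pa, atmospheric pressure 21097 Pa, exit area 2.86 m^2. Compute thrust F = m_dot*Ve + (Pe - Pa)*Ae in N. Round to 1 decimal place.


Step 1: Momentum thrust = m_dot * Ve = 217.4 * 3430 = 745682.0 N
Step 2: Pressure thrust = (Pe - Pa) * Ae = (27755 - 21097) * 2.86 = 19041.88 N
Step 3: Total thrust F = 745682.0 + 19041.88 = 764723.9 N

764723.9


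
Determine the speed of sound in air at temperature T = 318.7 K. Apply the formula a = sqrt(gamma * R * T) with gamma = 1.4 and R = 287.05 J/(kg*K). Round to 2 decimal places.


Step 1: gamma * R * T = 1.4 * 287.05 * 318.7 = 128075.969
Step 2: a = sqrt(128075.969) = 357.88 m/s

357.88


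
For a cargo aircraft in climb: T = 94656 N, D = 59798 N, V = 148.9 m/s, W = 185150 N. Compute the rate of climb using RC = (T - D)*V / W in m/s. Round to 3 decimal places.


Step 1: Excess thrust = T - D = 94656 - 59798 = 34858 N
Step 2: Excess power = 34858 * 148.9 = 5190356.2 W
Step 3: RC = 5190356.2 / 185150 = 28.033 m/s

28.033


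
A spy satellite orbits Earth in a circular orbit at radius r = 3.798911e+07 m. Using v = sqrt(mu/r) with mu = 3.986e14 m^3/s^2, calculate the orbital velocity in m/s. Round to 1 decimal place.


Step 1: mu / r = 3.986e14 / 3.798911e+07 = 10492480.6083
Step 2: v = sqrt(10492480.6083) = 3239.2 m/s

3239.2


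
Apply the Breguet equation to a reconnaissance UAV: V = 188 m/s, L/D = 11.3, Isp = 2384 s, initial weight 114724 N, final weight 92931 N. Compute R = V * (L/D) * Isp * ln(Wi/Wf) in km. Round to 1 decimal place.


Step 1: Coefficient = V * (L/D) * Isp = 188 * 11.3 * 2384 = 5064569.6 m
Step 2: Wi/Wf = 114724 / 92931 = 1.234507
Step 3: ln(1.234507) = 0.210672
Step 4: R = 5064569.6 * 0.210672 = 1066962.8 m = 1067.0 km

1067.0


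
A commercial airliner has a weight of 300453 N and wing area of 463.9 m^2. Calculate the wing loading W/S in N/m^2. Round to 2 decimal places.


Step 1: Wing loading = W / S = 300453 / 463.9
Step 2: Wing loading = 647.67 N/m^2

647.67


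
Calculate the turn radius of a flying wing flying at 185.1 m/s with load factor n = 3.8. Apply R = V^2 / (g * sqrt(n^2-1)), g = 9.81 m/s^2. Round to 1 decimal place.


Step 1: V^2 = 185.1^2 = 34262.01
Step 2: n^2 - 1 = 3.8^2 - 1 = 13.44
Step 3: sqrt(13.44) = 3.666061
Step 4: R = 34262.01 / (9.81 * 3.666061) = 952.7 m

952.7


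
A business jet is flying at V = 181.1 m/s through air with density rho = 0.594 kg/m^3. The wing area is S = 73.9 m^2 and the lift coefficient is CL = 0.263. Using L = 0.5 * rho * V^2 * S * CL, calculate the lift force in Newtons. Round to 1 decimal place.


Step 1: Calculate dynamic pressure q = 0.5 * 0.594 * 181.1^2 = 0.5 * 0.594 * 32797.21 = 9740.7714 Pa
Step 2: Multiply by wing area and lift coefficient: L = 9740.7714 * 73.9 * 0.263
Step 3: L = 719843.0042 * 0.263 = 189318.7 N

189318.7


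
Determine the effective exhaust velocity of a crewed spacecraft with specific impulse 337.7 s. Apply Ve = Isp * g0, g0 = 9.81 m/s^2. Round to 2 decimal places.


Step 1: Ve = Isp * g0 = 337.7 * 9.81
Step 2: Ve = 3312.84 m/s

3312.84


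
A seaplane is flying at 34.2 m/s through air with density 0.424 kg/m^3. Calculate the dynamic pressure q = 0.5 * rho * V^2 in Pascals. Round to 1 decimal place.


Step 1: V^2 = 34.2^2 = 1169.64
Step 2: q = 0.5 * 0.424 * 1169.64
Step 3: q = 248.0 Pa

248.0


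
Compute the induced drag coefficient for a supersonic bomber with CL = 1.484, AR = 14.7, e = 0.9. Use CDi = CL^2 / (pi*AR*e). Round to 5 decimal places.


Step 1: CL^2 = 1.484^2 = 2.202256
Step 2: pi * AR * e = 3.14159 * 14.7 * 0.9 = 41.563271
Step 3: CDi = 2.202256 / 41.563271 = 0.05299

0.05299


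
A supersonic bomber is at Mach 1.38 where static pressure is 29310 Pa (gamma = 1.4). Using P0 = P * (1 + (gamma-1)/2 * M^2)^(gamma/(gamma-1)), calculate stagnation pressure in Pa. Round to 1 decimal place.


Step 1: (gamma-1)/2 * M^2 = 0.2 * 1.9044 = 0.38088
Step 2: 1 + 0.38088 = 1.38088
Step 3: Exponent gamma/(gamma-1) = 3.5
Step 4: P0 = 29310 * 1.38088^3.5 = 90690.5 Pa

90690.5


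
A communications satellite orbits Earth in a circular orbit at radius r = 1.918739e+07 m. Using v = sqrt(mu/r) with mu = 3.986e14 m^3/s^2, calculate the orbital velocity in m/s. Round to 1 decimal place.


Step 1: mu / r = 3.986e14 / 1.918739e+07 = 20774060.4637
Step 2: v = sqrt(20774060.4637) = 4557.9 m/s

4557.9


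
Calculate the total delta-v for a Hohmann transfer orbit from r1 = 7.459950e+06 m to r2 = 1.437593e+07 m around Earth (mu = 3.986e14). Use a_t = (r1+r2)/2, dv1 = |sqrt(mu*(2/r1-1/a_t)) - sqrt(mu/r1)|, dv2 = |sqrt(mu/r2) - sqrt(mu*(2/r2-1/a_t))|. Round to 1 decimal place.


Step 1: Transfer semi-major axis a_t = (7.459950e+06 + 1.437593e+07) / 2 = 1.091794e+07 m
Step 2: v1 (circular at r1) = sqrt(mu/r1) = 7309.72 m/s
Step 3: v_t1 = sqrt(mu*(2/r1 - 1/a_t)) = 8387.8 m/s
Step 4: dv1 = |8387.8 - 7309.72| = 1078.09 m/s
Step 5: v2 (circular at r2) = 5265.63 m/s, v_t2 = 4352.6 m/s
Step 6: dv2 = |5265.63 - 4352.6| = 913.04 m/s
Step 7: Total delta-v = 1078.09 + 913.04 = 1991.1 m/s

1991.1


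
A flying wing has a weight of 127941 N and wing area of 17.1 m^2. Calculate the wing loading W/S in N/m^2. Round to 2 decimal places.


Step 1: Wing loading = W / S = 127941 / 17.1
Step 2: Wing loading = 7481.93 N/m^2

7481.93


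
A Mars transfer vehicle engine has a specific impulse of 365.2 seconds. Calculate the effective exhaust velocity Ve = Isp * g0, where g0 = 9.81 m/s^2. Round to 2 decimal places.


Step 1: Ve = Isp * g0 = 365.2 * 9.81
Step 2: Ve = 3582.61 m/s

3582.61


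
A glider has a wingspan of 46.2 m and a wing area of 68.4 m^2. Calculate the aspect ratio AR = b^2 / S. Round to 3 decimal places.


Step 1: b^2 = 46.2^2 = 2134.44
Step 2: AR = 2134.44 / 68.4 = 31.205

31.205


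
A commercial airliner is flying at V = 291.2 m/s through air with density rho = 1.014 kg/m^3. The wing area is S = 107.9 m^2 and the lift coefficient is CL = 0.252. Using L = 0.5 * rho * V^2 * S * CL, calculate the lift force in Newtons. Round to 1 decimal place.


Step 1: Calculate dynamic pressure q = 0.5 * 1.014 * 291.2^2 = 0.5 * 1.014 * 84797.44 = 42992.3021 Pa
Step 2: Multiply by wing area and lift coefficient: L = 42992.3021 * 107.9 * 0.252
Step 3: L = 4638869.3944 * 0.252 = 1168995.1 N

1168995.1


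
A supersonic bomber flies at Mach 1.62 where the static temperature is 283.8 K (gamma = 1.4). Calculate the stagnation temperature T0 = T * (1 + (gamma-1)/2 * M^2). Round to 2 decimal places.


Step 1: (gamma-1)/2 = 0.2
Step 2: M^2 = 2.6244
Step 3: 1 + 0.2 * 2.6244 = 1.52488
Step 4: T0 = 283.8 * 1.52488 = 432.76 K

432.76


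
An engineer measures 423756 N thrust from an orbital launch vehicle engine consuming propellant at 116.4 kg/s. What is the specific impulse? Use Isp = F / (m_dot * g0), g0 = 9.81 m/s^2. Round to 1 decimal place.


Step 1: m_dot * g0 = 116.4 * 9.81 = 1141.88
Step 2: Isp = 423756 / 1141.88 = 371.1 s

371.1


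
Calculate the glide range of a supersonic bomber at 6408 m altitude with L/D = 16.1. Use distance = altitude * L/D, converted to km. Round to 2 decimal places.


Step 1: Glide distance = altitude * L/D = 6408 * 16.1 = 103168.8 m
Step 2: Convert to km: 103168.8 / 1000 = 103.17 km

103.17


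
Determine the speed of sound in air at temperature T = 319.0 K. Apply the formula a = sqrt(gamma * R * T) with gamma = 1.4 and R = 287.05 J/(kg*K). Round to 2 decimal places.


Step 1: gamma * R * T = 1.4 * 287.05 * 319.0 = 128196.53
Step 2: a = sqrt(128196.53) = 358.05 m/s

358.05


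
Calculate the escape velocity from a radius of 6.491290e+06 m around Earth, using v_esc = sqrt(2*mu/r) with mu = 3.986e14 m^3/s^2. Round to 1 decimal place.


Step 1: 2*mu/r = 2 * 3.986e14 / 6.491290e+06 = 122810720.2112
Step 2: v_esc = sqrt(122810720.2112) = 11082.0 m/s

11082.0


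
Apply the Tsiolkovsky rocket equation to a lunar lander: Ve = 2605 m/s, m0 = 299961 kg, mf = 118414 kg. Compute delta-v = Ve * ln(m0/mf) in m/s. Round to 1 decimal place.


Step 1: Mass ratio m0/mf = 299961 / 118414 = 2.533155
Step 2: ln(2.533155) = 0.929466
Step 3: delta-v = 2605 * 0.929466 = 2421.3 m/s

2421.3


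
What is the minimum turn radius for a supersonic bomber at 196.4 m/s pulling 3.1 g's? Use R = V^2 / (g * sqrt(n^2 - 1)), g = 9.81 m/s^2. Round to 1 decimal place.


Step 1: V^2 = 196.4^2 = 38572.96
Step 2: n^2 - 1 = 3.1^2 - 1 = 8.61
Step 3: sqrt(8.61) = 2.93428
Step 4: R = 38572.96 / (9.81 * 2.93428) = 1340.0 m

1340.0


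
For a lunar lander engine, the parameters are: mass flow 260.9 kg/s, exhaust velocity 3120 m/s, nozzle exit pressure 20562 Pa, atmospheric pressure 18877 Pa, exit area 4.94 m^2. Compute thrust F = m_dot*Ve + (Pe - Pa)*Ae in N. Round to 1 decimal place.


Step 1: Momentum thrust = m_dot * Ve = 260.9 * 3120 = 814008.0 N
Step 2: Pressure thrust = (Pe - Pa) * Ae = (20562 - 18877) * 4.94 = 8323.90 N
Step 3: Total thrust F = 814008.0 + 8323.90 = 822331.9 N

822331.9


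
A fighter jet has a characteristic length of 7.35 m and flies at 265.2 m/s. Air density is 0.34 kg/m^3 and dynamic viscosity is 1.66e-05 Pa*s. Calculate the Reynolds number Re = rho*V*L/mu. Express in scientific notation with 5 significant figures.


Step 1: Numerator = rho * V * L = 0.34 * 265.2 * 7.35 = 662.7348
Step 2: Re = 662.7348 / 1.66e-05
Step 3: Re = 3.9924e+07

3.9924e+07


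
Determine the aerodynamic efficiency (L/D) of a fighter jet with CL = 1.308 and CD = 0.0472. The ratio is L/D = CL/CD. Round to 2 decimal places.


Step 1: L/D = CL / CD = 1.308 / 0.0472
Step 2: L/D = 27.71

27.71


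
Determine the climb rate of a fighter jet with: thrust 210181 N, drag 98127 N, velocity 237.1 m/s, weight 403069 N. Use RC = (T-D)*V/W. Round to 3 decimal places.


Step 1: Excess thrust = T - D = 210181 - 98127 = 112054 N
Step 2: Excess power = 112054 * 237.1 = 26568003.4 W
Step 3: RC = 26568003.4 / 403069 = 65.914 m/s

65.914


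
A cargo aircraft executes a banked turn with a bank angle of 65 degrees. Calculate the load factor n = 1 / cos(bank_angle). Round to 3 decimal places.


Step 1: Convert 65 degrees to radians = 1.134464
Step 2: cos(65 deg) = 0.422618
Step 3: n = 1 / 0.422618 = 2.366

2.366


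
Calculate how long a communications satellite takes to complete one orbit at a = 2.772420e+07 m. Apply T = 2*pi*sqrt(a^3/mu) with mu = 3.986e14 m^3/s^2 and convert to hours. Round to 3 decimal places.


Step 1: a^3 / mu = 2.130969e+22 / 3.986e14 = 5.346133e+07
Step 2: sqrt(5.346133e+07) = 7311.7257 s
Step 3: T = 2*pi * 7311.7257 = 45940.93 s
Step 4: T in hours = 45940.93 / 3600 = 12.761 hours

12.761


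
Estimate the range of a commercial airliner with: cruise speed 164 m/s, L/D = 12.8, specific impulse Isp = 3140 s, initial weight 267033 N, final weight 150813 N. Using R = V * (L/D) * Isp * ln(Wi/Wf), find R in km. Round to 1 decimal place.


Step 1: Coefficient = V * (L/D) * Isp = 164 * 12.8 * 3140 = 6591488.0 m
Step 2: Wi/Wf = 267033 / 150813 = 1.770623
Step 3: ln(1.770623) = 0.571332
Step 4: R = 6591488.0 * 0.571332 = 3765925.3 m = 3765.9 km

3765.9


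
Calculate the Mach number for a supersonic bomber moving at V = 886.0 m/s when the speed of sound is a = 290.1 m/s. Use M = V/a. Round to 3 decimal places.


Step 1: M = V / a = 886.0 / 290.1
Step 2: M = 3.054

3.054


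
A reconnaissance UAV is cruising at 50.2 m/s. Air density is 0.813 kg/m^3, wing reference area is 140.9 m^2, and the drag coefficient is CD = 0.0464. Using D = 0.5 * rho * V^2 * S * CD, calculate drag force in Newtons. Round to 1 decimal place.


Step 1: Dynamic pressure q = 0.5 * 0.813 * 50.2^2 = 1024.3963 Pa
Step 2: Drag D = q * S * CD = 1024.3963 * 140.9 * 0.0464
Step 3: D = 6697.3 N

6697.3


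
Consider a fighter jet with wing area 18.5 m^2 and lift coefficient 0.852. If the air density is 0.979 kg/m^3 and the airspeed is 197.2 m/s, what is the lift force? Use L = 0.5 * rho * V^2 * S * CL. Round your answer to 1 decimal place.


Step 1: Calculate dynamic pressure q = 0.5 * 0.979 * 197.2^2 = 0.5 * 0.979 * 38887.84 = 19035.5977 Pa
Step 2: Multiply by wing area and lift coefficient: L = 19035.5977 * 18.5 * 0.852
Step 3: L = 352158.5571 * 0.852 = 300039.1 N

300039.1


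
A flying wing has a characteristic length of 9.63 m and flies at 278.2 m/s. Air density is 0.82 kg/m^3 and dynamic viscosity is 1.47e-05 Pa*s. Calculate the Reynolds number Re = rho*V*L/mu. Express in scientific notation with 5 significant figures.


Step 1: Numerator = rho * V * L = 0.82 * 278.2 * 9.63 = 2196.83412
Step 2: Re = 2196.83412 / 1.47e-05
Step 3: Re = 1.4944e+08

1.4944e+08


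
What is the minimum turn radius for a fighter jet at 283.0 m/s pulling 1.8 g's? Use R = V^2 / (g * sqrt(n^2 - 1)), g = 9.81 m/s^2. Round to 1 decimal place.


Step 1: V^2 = 283.0^2 = 80089.0
Step 2: n^2 - 1 = 1.8^2 - 1 = 2.24
Step 3: sqrt(2.24) = 1.496663
Step 4: R = 80089.0 / (9.81 * 1.496663) = 5454.8 m

5454.8


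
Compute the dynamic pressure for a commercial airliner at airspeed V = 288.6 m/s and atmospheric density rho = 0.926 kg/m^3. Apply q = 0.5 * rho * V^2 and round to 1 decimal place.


Step 1: V^2 = 288.6^2 = 83289.96
Step 2: q = 0.5 * 0.926 * 83289.96
Step 3: q = 38563.3 Pa

38563.3


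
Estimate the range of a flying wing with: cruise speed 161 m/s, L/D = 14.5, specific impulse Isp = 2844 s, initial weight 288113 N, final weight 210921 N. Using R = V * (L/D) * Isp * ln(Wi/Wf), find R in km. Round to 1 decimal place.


Step 1: Coefficient = V * (L/D) * Isp = 161 * 14.5 * 2844 = 6639318.0 m
Step 2: Wi/Wf = 288113 / 210921 = 1.365976
Step 3: ln(1.365976) = 0.311869
Step 4: R = 6639318.0 * 0.311869 = 2070598.2 m = 2070.6 km

2070.6


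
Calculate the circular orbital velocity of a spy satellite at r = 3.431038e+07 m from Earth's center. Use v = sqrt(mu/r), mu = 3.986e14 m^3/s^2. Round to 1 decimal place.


Step 1: mu / r = 3.986e14 / 3.431038e+07 = 11617475.5278
Step 2: v = sqrt(11617475.5278) = 3408.4 m/s

3408.4


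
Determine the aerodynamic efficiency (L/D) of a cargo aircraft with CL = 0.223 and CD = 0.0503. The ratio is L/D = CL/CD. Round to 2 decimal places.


Step 1: L/D = CL / CD = 0.223 / 0.0503
Step 2: L/D = 4.43

4.43


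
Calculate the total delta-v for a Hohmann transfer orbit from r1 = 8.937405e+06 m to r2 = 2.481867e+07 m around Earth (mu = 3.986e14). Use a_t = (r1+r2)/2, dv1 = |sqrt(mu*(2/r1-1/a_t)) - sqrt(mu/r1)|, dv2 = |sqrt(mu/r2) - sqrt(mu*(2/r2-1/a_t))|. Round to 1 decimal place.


Step 1: Transfer semi-major axis a_t = (8.937405e+06 + 2.481867e+07) / 2 = 1.687804e+07 m
Step 2: v1 (circular at r1) = sqrt(mu/r1) = 6678.25 m/s
Step 3: v_t1 = sqrt(mu*(2/r1 - 1/a_t)) = 8098.25 m/s
Step 4: dv1 = |8098.25 - 6678.25| = 1420.0 m/s
Step 5: v2 (circular at r2) = 4007.55 m/s, v_t2 = 2916.25 m/s
Step 6: dv2 = |4007.55 - 2916.25| = 1091.31 m/s
Step 7: Total delta-v = 1420.0 + 1091.31 = 2511.3 m/s

2511.3
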